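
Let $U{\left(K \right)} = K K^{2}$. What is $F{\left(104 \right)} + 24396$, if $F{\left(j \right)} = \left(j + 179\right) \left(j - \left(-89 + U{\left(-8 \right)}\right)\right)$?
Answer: $223911$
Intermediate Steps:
$U{\left(K \right)} = K^{3}$
$F{\left(j \right)} = \left(179 + j\right) \left(601 + j\right)$ ($F{\left(j \right)} = \left(j + 179\right) \left(j + \left(89 - \left(-8\right)^{3}\right)\right) = \left(179 + j\right) \left(j + \left(89 - -512\right)\right) = \left(179 + j\right) \left(j + \left(89 + 512\right)\right) = \left(179 + j\right) \left(j + 601\right) = \left(179 + j\right) \left(601 + j\right)$)
$F{\left(104 \right)} + 24396 = \left(107579 + 104^{2} + 780 \cdot 104\right) + 24396 = \left(107579 + 10816 + 81120\right) + 24396 = 199515 + 24396 = 223911$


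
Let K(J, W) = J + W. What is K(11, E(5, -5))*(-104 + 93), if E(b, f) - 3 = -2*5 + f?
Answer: 11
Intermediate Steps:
E(b, f) = -7 + f (E(b, f) = 3 + (-2*5 + f) = 3 + (-10 + f) = -7 + f)
K(11, E(5, -5))*(-104 + 93) = (11 + (-7 - 5))*(-104 + 93) = (11 - 12)*(-11) = -1*(-11) = 11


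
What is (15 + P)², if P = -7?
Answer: 64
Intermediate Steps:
(15 + P)² = (15 - 7)² = 8² = 64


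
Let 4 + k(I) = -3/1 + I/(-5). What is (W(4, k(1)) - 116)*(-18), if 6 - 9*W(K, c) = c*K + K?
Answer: 10132/5 ≈ 2026.4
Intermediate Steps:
k(I) = -7 - I/5 (k(I) = -4 + (-3/1 + I/(-5)) = -4 + (-3*1 + I*(-⅕)) = -4 + (-3 - I/5) = -7 - I/5)
W(K, c) = ⅔ - K/9 - K*c/9 (W(K, c) = ⅔ - (c*K + K)/9 = ⅔ - (K*c + K)/9 = ⅔ - (K + K*c)/9 = ⅔ + (-K/9 - K*c/9) = ⅔ - K/9 - K*c/9)
(W(4, k(1)) - 116)*(-18) = ((⅔ - ⅑*4 - ⅑*4*(-7 - ⅕*1)) - 116)*(-18) = ((⅔ - 4/9 - ⅑*4*(-7 - ⅕)) - 116)*(-18) = ((⅔ - 4/9 - ⅑*4*(-36/5)) - 116)*(-18) = ((⅔ - 4/9 + 16/5) - 116)*(-18) = (154/45 - 116)*(-18) = -5066/45*(-18) = 10132/5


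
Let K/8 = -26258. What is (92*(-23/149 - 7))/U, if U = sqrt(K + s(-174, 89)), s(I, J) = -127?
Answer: 98072*I*sqrt(210191)/31318459 ≈ 1.4357*I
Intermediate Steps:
K = -210064 (K = 8*(-26258) = -210064)
U = I*sqrt(210191) (U = sqrt(-210064 - 127) = sqrt(-210191) = I*sqrt(210191) ≈ 458.47*I)
(92*(-23/149 - 7))/U = (92*(-23/149 - 7))/((I*sqrt(210191))) = (92*(-23*1/149 - 7))*(-I*sqrt(210191)/210191) = (92*(-23/149 - 7))*(-I*sqrt(210191)/210191) = (92*(-1066/149))*(-I*sqrt(210191)/210191) = -(-98072)*I*sqrt(210191)/31318459 = 98072*I*sqrt(210191)/31318459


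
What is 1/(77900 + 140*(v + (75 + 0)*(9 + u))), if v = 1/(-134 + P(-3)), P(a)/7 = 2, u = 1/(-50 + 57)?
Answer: 6/1043393 ≈ 5.7505e-6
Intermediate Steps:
u = 1/7 ≈ 0.14286
P(a) = 14 (P(a) = 7*2 = 14)
v = -1/120 (v = 1/(-134 + 14) = 1/(-120) = -1/120 ≈ -0.0083333)
1/(77900 + 140*(v + (75 + 0)*(9 + u))) = 1/(77900 + 140*(-1/120 + (75 + 0)*(9 + 1/7))) = 1/(77900 + 140*(-1/120 + 75*(64/7))) = 1/(77900 + 140*(-1/120 + 4800/7)) = 1/(77900 + 140*(575993/840)) = 1/(77900 + 575993/6) = 1/(1043393/6) = 6/1043393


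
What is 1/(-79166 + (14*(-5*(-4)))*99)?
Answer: -1/51446 ≈ -1.9438e-5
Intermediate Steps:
1/(-79166 + (14*(-5*(-4)))*99) = 1/(-79166 + (14*20)*99) = 1/(-79166 + 280*99) = 1/(-79166 + 27720) = 1/(-51446) = -1/51446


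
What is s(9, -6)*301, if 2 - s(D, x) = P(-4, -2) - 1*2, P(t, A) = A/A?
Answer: 903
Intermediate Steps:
P(t, A) = 1
s(D, x) = 3 (s(D, x) = 2 - (1 - 1*2) = 2 - (1 - 2) = 2 - 1*(-1) = 2 + 1 = 3)
s(9, -6)*301 = 3*301 = 903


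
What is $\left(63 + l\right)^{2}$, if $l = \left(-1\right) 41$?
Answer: $484$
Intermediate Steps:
$l = -41$
$\left(63 + l\right)^{2} = \left(63 - 41\right)^{2} = 22^{2} = 484$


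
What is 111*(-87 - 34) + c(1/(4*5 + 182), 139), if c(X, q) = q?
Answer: -13292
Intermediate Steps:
111*(-87 - 34) + c(1/(4*5 + 182), 139) = 111*(-87 - 34) + 139 = 111*(-121) + 139 = -13431 + 139 = -13292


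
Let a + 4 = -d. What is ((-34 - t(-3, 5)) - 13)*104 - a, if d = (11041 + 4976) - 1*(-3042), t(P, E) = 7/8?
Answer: 14084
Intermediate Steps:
t(P, E) = 7/8 (t(P, E) = 7*(⅛) = 7/8)
d = 19059 (d = 16017 + 3042 = 19059)
a = -19063 (a = -4 - 1*19059 = -4 - 19059 = -19063)
((-34 - t(-3, 5)) - 13)*104 - a = ((-34 - 1*7/8) - 13)*104 - 1*(-19063) = ((-34 - 7/8) - 13)*104 + 19063 = (-279/8 - 13)*104 + 19063 = -383/8*104 + 19063 = -4979 + 19063 = 14084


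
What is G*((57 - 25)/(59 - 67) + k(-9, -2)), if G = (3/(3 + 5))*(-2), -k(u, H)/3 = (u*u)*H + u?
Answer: -1527/4 ≈ -381.75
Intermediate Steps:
k(u, H) = -3*u - 3*H*u² (k(u, H) = -3*((u*u)*H + u) = -3*(u²*H + u) = -3*(H*u² + u) = -3*(u + H*u²) = -3*u - 3*H*u²)
G = -¾ (G = (3/8)*(-2) = -¾ ≈ -0.75000)
G*((57 - 25)/(59 - 67) + k(-9, -2)) = -3*((57 - 25)/(59 - 67) - 3*(-9)*(1 - 2*(-9)))/4 = -3*(32/(-8) - 3*(-9)*(1 + 18))/4 = -3*(32*(-⅛) - 3*(-9)*19)/4 = -3*(-4 + 513)/4 = -¾*509 = -1527/4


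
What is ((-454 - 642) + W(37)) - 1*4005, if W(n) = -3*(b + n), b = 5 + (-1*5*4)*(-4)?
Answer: -5467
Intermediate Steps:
b = 85 (b = 5 - 5*4*(-4) = 5 - 20*(-4) = 5 + 80 = 85)
W(n) = -255 - 3*n (W(n) = -3*(85 + n) = -255 - 3*n)
((-454 - 642) + W(37)) - 1*4005 = ((-454 - 642) + (-255 - 3*37)) - 1*4005 = (-1096 + (-255 - 111)) - 4005 = (-1096 - 366) - 4005 = -1462 - 4005 = -5467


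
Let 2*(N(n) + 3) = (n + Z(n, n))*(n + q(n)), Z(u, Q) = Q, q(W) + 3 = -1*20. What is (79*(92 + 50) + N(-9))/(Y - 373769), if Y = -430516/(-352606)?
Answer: -2028013409/65896380749 ≈ -0.030776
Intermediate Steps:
q(W) = -23 (q(W) = -3 - 1*20 = -3 - 20 = -23)
Y = 215258/176303 (Y = -430516*(-1/352606) = 215258/176303 ≈ 1.2210)
N(n) = -3 + n*(-23 + n) (N(n) = -3 + ((n + n)*(n - 23))/2 = -3 + ((2*n)*(-23 + n))/2 = -3 + (2*n*(-23 + n))/2 = -3 + n*(-23 + n))
(79*(92 + 50) + N(-9))/(Y - 373769) = (79*(92 + 50) + (-3 + (-9)² - 23*(-9)))/(215258/176303 - 373769) = (79*142 + (-3 + 81 + 207))/(-65896380749/176303) = (11218 + 285)*(-176303/65896380749) = 11503*(-176303/65896380749) = -2028013409/65896380749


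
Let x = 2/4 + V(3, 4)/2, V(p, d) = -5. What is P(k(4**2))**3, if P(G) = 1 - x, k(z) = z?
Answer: 27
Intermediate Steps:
x = -2 (x = 2/4 - 5/2 = 2*(1/4) - 5*1/2 = 1/2 - 5/2 = -2)
P(G) = 3 (P(G) = 1 - 1*(-2) = 1 + 2 = 3)
P(k(4**2))**3 = 3**3 = 27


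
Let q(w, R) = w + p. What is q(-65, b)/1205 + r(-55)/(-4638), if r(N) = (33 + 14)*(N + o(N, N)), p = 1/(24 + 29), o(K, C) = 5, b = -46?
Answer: 67054739/148102935 ≈ 0.45276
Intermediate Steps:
p = 1/53 ≈ 0.018868
r(N) = 235 + 47*N (r(N) = (33 + 14)*(N + 5) = 47*(5 + N) = 235 + 47*N)
q(w, R) = 1/53 + w (q(w, R) = w + 1/53 = 1/53 + w)
q(-65, b)/1205 + r(-55)/(-4638) = (1/53 - 65)/1205 + (235 + 47*(-55))/(-4638) = -3444/53*1/1205 + (235 - 2585)*(-1/4638) = -3444/63865 - 2350*(-1/4638) = -3444/63865 + 1175/2319 = 67054739/148102935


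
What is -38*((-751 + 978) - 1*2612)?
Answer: 90630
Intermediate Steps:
-38*((-751 + 978) - 1*2612) = -38*(227 - 2612) = -38*(-2385) = 90630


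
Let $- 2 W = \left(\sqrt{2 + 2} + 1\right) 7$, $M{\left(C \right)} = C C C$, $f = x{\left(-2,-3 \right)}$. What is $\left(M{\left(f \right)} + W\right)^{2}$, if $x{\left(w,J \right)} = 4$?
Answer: $\frac{11449}{4} \approx 2862.3$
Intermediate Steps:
$f = 4$
$M{\left(C \right)} = C^{3}$ ($M{\left(C \right)} = C^{2} C = C^{3}$)
$W = - \frac{21}{2}$ ($W = - \frac{\left(\sqrt{2 + 2} + 1\right) 7}{2} = - \frac{\left(\sqrt{4} + 1\right) 7}{2} = - \frac{\left(2 + 1\right) 7}{2} = - \frac{3 \cdot 7}{2} = \left(- \frac{1}{2}\right) 21 = - \frac{21}{2} \approx -10.5$)
$\left(M{\left(f \right)} + W\right)^{2} = \left(4^{3} - \frac{21}{2}\right)^{2} = \left(64 - \frac{21}{2}\right)^{2} = \left(\frac{107}{2}\right)^{2} = \frac{11449}{4}$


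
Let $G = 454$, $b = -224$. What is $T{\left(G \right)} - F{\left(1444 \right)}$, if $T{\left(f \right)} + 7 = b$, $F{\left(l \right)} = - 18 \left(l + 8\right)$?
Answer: $25905$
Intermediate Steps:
$F{\left(l \right)} = -144 - 18 l$ ($F{\left(l \right)} = - 18 \left(8 + l\right) = -144 - 18 l$)
$T{\left(f \right)} = -231$ ($T{\left(f \right)} = -7 - 224 = -231$)
$T{\left(G \right)} - F{\left(1444 \right)} = -231 - \left(-144 - 25992\right) = -231 - -26136 = -231 + 26136 = 25905$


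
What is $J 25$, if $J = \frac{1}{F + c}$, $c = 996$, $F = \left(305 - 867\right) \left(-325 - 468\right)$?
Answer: $\frac{25}{446662} \approx 5.5971 \cdot 10^{-5}$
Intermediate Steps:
$F = 445666$ ($F = \left(-562\right) \left(-793\right) = 445666$)
$J = \frac{1}{446662}$ ($J = \frac{1}{445666 + 996} = \frac{1}{446662} \approx 2.2388 \cdot 10^{-6}$)
$J 25 = \frac{1}{446662} \cdot 25 = \frac{25}{446662}$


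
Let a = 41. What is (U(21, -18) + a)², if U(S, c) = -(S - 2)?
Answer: 484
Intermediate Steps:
U(S, c) = 2 - S (U(S, c) = -(-2 + S) = 2 - S)
(U(21, -18) + a)² = ((2 - 1*21) + 41)² = ((2 - 21) + 41)² = (-19 + 41)² = 22² = 484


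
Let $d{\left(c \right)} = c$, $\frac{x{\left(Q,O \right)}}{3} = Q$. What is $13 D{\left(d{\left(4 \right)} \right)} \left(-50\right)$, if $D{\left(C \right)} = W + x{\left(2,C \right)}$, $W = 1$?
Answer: $-4550$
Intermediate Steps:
$x{\left(Q,O \right)} = 3 Q$
$D{\left(C \right)} = 7$ ($D{\left(C \right)} = 1 + 3 \cdot 2 = 1 + 6 = 7$)
$13 D{\left(d{\left(4 \right)} \right)} \left(-50\right) = 13 \cdot 7 \left(-50\right) = 91 \left(-50\right) = -4550$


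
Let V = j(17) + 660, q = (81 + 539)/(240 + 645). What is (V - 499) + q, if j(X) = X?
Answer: 31630/177 ≈ 178.70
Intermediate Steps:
q = 124/177 (q = 620/885 = 620*(1/885) = 124/177 ≈ 0.70057)
V = 677 (V = 17 + 660 = 677)
(V - 499) + q = (677 - 499) + 124/177 = 178 + 124/177 = 31630/177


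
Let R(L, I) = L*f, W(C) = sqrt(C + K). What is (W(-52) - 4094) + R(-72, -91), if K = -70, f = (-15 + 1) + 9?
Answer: -3734 + I*sqrt(122) ≈ -3734.0 + 11.045*I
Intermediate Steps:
f = -5 (f = -14 + 9 = -5)
W(C) = sqrt(-70 + C) (W(C) = sqrt(C - 70) = sqrt(-70 + C))
R(L, I) = -5*L (R(L, I) = L*(-5) = -5*L)
(W(-52) - 4094) + R(-72, -91) = (sqrt(-70 - 52) - 4094) - 5*(-72) = (sqrt(-122) - 4094) + 360 = (I*sqrt(122) - 4094) + 360 = (-4094 + I*sqrt(122)) + 360 = -3734 + I*sqrt(122)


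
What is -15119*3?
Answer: -45357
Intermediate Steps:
-15119*3 = -1163*39 = -45357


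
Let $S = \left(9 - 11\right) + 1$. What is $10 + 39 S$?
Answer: $-29$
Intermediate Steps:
$S = -1$ ($S = -2 + 1 = -1$)
$10 + 39 S = 10 + 39 \left(-1\right) = 10 - 39 = -29$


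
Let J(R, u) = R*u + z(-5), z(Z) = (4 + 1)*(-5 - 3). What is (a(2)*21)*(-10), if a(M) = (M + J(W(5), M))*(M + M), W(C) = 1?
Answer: 30240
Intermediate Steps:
z(Z) = -40 (z(Z) = 5*(-8) = -40)
J(R, u) = -40 + R*u (J(R, u) = R*u - 40 = -40 + R*u)
a(M) = 2*M*(-40 + 2*M) (a(M) = (M + (-40 + 1*M))*(M + M) = (M + (-40 + M))*(2*M) = (-40 + 2*M)*(2*M) = 2*M*(-40 + 2*M))
(a(2)*21)*(-10) = ((4*2*(-20 + 2))*21)*(-10) = ((4*2*(-18))*21)*(-10) = -144*21*(-10) = -3024*(-10) = 30240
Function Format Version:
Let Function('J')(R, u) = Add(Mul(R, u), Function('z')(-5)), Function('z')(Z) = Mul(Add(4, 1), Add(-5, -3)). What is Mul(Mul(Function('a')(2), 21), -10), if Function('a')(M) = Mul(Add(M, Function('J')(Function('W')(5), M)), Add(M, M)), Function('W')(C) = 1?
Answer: 30240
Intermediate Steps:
Function('z')(Z) = -40 (Function('z')(Z) = Mul(5, -8) = -40)
Function('J')(R, u) = Add(-40, Mul(R, u)) (Function('J')(R, u) = Add(Mul(R, u), -40) = Add(-40, Mul(R, u)))
Function('a')(M) = Mul(2, M, Add(-40, Mul(2, M))) (Function('a')(M) = Mul(Add(M, Add(-40, Mul(1, M))), Add(M, M)) = Mul(Add(M, Add(-40, M)), Mul(2, M)) = Mul(Add(-40, Mul(2, M)), Mul(2, M)) = Mul(2, M, Add(-40, Mul(2, M))))
Mul(Mul(Function('a')(2), 21), -10) = Mul(Mul(Mul(4, 2, Add(-20, 2)), 21), -10) = Mul(Mul(Mul(4, 2, -18), 21), -10) = Mul(Mul(-144, 21), -10) = Mul(-3024, -10) = 30240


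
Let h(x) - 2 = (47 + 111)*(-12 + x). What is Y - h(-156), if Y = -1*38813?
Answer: -12271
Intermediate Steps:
Y = -38813
h(x) = -1894 + 158*x (h(x) = 2 + (47 + 111)*(-12 + x) = 2 + 158*(-12 + x) = 2 + (-1896 + 158*x) = -1894 + 158*x)
Y - h(-156) = -38813 - (-1894 + 158*(-156)) = -38813 - (-1894 - 24648) = -38813 - 1*(-26542) = -38813 + 26542 = -12271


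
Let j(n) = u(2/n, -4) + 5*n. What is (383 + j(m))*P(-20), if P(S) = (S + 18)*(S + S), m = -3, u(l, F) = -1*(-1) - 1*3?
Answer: 29280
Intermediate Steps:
u(l, F) = -2 (u(l, F) = 1 - 3 = -2)
P(S) = 2*S*(18 + S) (P(S) = (18 + S)*(2*S) = 2*S*(18 + S))
j(n) = -2 + 5*n
(383 + j(m))*P(-20) = (383 + (-2 + 5*(-3)))*(2*(-20)*(18 - 20)) = (383 + (-2 - 15))*(2*(-20)*(-2)) = (383 - 17)*80 = 366*80 = 29280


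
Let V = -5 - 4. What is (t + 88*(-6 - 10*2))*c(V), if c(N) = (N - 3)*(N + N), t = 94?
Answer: -473904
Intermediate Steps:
V = -9
c(N) = 2*N*(-3 + N) (c(N) = (-3 + N)*(2*N) = 2*N*(-3 + N))
(t + 88*(-6 - 10*2))*c(V) = (94 + 88*(-6 - 10*2))*(2*(-9)*(-3 - 9)) = (94 + 88*(-6 - 20))*(2*(-9)*(-12)) = (94 + 88*(-26))*216 = (94 - 2288)*216 = -2194*216 = -473904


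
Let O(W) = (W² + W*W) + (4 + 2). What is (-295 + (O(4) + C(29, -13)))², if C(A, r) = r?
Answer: 72900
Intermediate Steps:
O(W) = 6 + 2*W² (O(W) = (W² + W²) + 6 = 2*W² + 6 = 6 + 2*W²)
(-295 + (O(4) + C(29, -13)))² = (-295 + ((6 + 2*4²) - 13))² = (-295 + ((6 + 2*16) - 13))² = (-295 + ((6 + 32) - 13))² = (-295 + (38 - 13))² = (-295 + 25)² = (-270)² = 72900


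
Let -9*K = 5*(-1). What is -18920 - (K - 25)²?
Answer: -1580920/81 ≈ -19518.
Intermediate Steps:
K = 5/9 (K = -5*(-1)/9 = -⅑*(-5) = 5/9 ≈ 0.55556)
-18920 - (K - 25)² = -18920 - (5/9 - 25)² = -18920 - (-220/9)² = -18920 - 1*48400/81 = -18920 - 48400/81 = -1580920/81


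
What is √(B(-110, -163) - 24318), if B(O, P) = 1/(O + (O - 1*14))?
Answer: I*√147950738/78 ≈ 155.94*I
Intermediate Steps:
B(O, P) = 1/(-14 + 2*O) (B(O, P) = 1/(O + (O - 14)) = 1/(O + (-14 + O)) = 1/(-14 + 2*O))
√(B(-110, -163) - 24318) = √(1/(2*(-7 - 110)) - 24318) = √((½)/(-117) - 24318) = √((½)*(-1/117) - 24318) = √(-1/234 - 24318) = √(-5690413/234) = I*√147950738/78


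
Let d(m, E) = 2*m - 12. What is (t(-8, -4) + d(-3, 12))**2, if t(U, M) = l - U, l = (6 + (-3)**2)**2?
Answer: 46225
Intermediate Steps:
l = 225 (l = (6 + 9)**2 = 15**2 = 225)
t(U, M) = 225 - U
d(m, E) = -12 + 2*m
(t(-8, -4) + d(-3, 12))**2 = ((225 - 1*(-8)) + (-12 + 2*(-3)))**2 = ((225 + 8) + (-12 - 6))**2 = (233 - 18)**2 = 215**2 = 46225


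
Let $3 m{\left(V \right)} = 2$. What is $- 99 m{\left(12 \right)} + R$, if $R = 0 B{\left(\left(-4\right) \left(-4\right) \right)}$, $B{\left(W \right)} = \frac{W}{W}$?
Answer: $-66$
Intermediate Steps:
$m{\left(V \right)} = \frac{2}{3}$ ($m{\left(V \right)} = \frac{1}{3} \cdot 2 = \frac{2}{3}$)
$B{\left(W \right)} = 1$
$R = 0$ ($R = 0 \cdot 1 = 0$)
$- 99 m{\left(12 \right)} + R = \left(-99\right) \frac{2}{3} + 0 = -66 + 0 = -66$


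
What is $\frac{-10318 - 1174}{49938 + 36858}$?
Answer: $- \frac{2873}{21699} \approx -0.1324$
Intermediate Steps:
$\frac{-10318 - 1174}{49938 + 36858} = - \frac{11492}{86796} = \left(-11492\right) \frac{1}{86796} = - \frac{2873}{21699}$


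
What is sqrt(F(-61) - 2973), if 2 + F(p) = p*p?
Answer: sqrt(746) ≈ 27.313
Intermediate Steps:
F(p) = -2 + p**2 (F(p) = -2 + p*p = -2 + p**2)
sqrt(F(-61) - 2973) = sqrt((-2 + (-61)**2) - 2973) = sqrt((-2 + 3721) - 2973) = sqrt(3719 - 2973) = sqrt(746)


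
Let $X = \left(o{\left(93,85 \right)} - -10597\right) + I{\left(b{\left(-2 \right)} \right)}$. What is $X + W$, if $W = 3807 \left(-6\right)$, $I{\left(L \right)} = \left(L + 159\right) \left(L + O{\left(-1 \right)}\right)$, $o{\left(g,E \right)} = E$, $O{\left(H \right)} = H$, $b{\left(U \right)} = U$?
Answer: $-12631$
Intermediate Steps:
$I{\left(L \right)} = \left(-1 + L\right) \left(159 + L\right)$ ($I{\left(L \right)} = \left(L + 159\right) \left(L - 1\right) = \left(159 + L\right) \left(-1 + L\right) = \left(-1 + L\right) \left(159 + L\right)$)
$W = -22842$
$X = 10211$ ($X = \left(85 - -10597\right) + \left(-159 + \left(-2\right)^{2} + 158 \left(-2\right)\right) = \left(85 + 10597\right) - 471 = 10682 - 471 = 10211$)
$X + W = 10211 - 22842 = -12631$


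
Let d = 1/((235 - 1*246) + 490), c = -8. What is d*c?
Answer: -8/479 ≈ -0.016701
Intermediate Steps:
d = 1/479 (d = 1/((235 - 246) + 490) = 1/(-11 + 490) = 1/479 ≈ 0.0020877)
d*c = (1/479)*(-8) = -8/479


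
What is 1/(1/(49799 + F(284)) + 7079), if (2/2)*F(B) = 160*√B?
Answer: 8752015493439/61955517854318242 + 80*√71/30977758927159121 ≈ 0.00014126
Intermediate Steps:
F(B) = 160*√B
1/(1/(49799 + F(284)) + 7079) = 1/(1/(49799 + 160*√284) + 7079) = 1/(1/(49799 + 160*(2*√71)) + 7079) = 1/(1/(49799 + 320*√71) + 7079) = 1/(7079 + 1/(49799 + 320*√71))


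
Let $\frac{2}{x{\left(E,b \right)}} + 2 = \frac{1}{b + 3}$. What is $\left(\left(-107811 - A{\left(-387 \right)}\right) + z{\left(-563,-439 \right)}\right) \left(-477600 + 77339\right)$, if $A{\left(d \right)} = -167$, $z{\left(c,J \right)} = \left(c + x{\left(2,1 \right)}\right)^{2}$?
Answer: $- \frac{4130711531745}{49} \approx -8.43 \cdot 10^{10}$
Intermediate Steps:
$x{\left(E,b \right)} = \frac{2}{-2 + \frac{1}{3 + b}}$ ($x{\left(E,b \right)} = \frac{2}{-2 + \frac{1}{b + 3}} = \frac{2}{-2 + \frac{1}{3 + b}}$)
$z{\left(c,J \right)} = \left(- \frac{8}{7} + c\right)^{2}$ ($z{\left(c,J \right)} = \left(c + \frac{2 \left(-3 - 1\right)}{5 + 2 \cdot 1}\right)^{2} = \left(c + \frac{2 \left(-3 - 1\right)}{5 + 2}\right)^{2} = \left(c + 2 \cdot \frac{1}{7} \left(-4\right)\right)^{2} = \left(c - \frac{8}{7}\right)^{2} = \left(- \frac{8}{7} + c\right)^{2}$)
$\left(\left(-107811 - A{\left(-387 \right)}\right) + z{\left(-563,-439 \right)}\right) \left(-477600 + 77339\right) = \left(\left(-107811 - -167\right) + \frac{\left(-8 + 7 \left(-563\right)\right)^{2}}{49}\right) \left(-477600 + 77339\right) = \left(\left(-107811 + 167\right) + \frac{\left(-8 - 3941\right)^{2}}{49}\right) \left(-400261\right) = \left(-107644 + \frac{\left(-3949\right)^{2}}{49}\right) \left(-400261\right) = \left(-107644 + \frac{1}{49} \cdot 15594601\right) \left(-400261\right) = \left(-107644 + \frac{15594601}{49}\right) \left(-400261\right) = \frac{10320045}{49} \left(-400261\right) = - \frac{4130711531745}{49}$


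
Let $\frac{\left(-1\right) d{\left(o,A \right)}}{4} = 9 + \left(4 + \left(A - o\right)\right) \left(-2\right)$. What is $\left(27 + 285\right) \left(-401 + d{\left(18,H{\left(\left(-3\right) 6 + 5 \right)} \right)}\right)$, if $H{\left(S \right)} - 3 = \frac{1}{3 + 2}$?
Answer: $- \frac{816504}{5} \approx -1.633 \cdot 10^{5}$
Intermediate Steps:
$H{\left(S \right)} = \frac{16}{5}$ ($H{\left(S \right)} = 3 + \frac{1}{3 + 2} = 3 + \frac{1}{5} = \frac{16}{5}$)
$d{\left(o,A \right)} = -4 - 8 o + 8 A$ ($d{\left(o,A \right)} = - 4 \left(9 + \left(4 + \left(A - o\right)\right) \left(-2\right)\right) = - 4 \left(9 + \left(4 + A - o\right) \left(-2\right)\right) = - 4 \left(9 - \left(8 - 2 o + 2 A\right)\right) = - 4 \left(1 - 2 A + 2 o\right) = -4 - 8 o + 8 A$)
$\left(27 + 285\right) \left(-401 + d{\left(18,H{\left(\left(-3\right) 6 + 5 \right)} \right)}\right) = \left(27 + 285\right) \left(-401 - \frac{612}{5}\right) = 312 \left(-401 - \frac{612}{5}\right) = 312 \left(- \frac{2617}{5}\right) = - \frac{816504}{5}$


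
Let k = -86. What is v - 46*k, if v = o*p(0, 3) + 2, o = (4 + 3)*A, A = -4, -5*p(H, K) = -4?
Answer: 19678/5 ≈ 3935.6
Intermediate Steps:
p(H, K) = ⅘ (p(H, K) = -⅕*(-4) = ⅘)
o = -28 (o = (4 + 3)*(-4) = 7*(-4) = -28)
v = -102/5 (v = -28*⅘ + 2 = -112/5 + 2 = -102/5 ≈ -20.400)
v - 46*k = -102/5 - 46*(-86) = -102/5 + 3956 = 19678/5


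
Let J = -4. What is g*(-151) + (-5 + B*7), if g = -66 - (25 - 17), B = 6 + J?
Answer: 11183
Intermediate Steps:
B = 2 (B = 6 - 4 = 2)
g = -74 (g = -66 - 1*8 = -66 - 8 = -74)
g*(-151) + (-5 + B*7) = -74*(-151) + (-5 + 2*7) = 11174 + (-5 + 14) = 11174 + 9 = 11183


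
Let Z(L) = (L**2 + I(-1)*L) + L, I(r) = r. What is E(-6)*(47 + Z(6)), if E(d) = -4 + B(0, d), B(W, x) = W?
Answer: -332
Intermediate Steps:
Z(L) = L**2 (Z(L) = (L**2 - L) + L = L**2)
E(d) = -4 (E(d) = -4 + 0 = -4)
E(-6)*(47 + Z(6)) = -4*(47 + 6**2) = -4*(47 + 36) = -4*83 = -332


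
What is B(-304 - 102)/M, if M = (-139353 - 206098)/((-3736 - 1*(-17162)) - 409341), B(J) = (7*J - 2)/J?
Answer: 562991130/70126553 ≈ 8.0282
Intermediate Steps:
B(J) = (-2 + 7*J)/J
M = 345451/395915 (M = -345451/((-3736 + 17162) - 409341) = -345451/(13426 - 409341) = -345451/(-395915) = -345451*(-1/395915) = 345451/395915 ≈ 0.87254)
B(-304 - 102)/M = (7 - 2/(-304 - 102))/(345451/395915) = (7 - 2/(-406))*(395915/345451) = (7 - 2*(-1/406))*(395915/345451) = (7 + 1/203)*(395915/345451) = (1422/203)*(395915/345451) = 562991130/70126553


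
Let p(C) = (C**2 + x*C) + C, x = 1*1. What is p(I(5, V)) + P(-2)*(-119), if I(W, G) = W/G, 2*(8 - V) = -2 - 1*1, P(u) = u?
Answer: 86398/361 ≈ 239.33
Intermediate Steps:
x = 1
V = 19/2 (V = 8 - (-2 - 1*1)/2 = 8 - (-2 - 1)/2 = 8 - 1/2*(-3) = 8 + 3/2 = 19/2 ≈ 9.5000)
p(C) = C**2 + 2*C (p(C) = (C**2 + 1*C) + C = (C**2 + C) + C = (C + C**2) + C = C**2 + 2*C)
p(I(5, V)) + P(-2)*(-119) = (5/(19/2))*(2 + 5/(19/2)) - 2*(-119) = (5*(2/19))*(2 + 5*(2/19)) + 238 = 10*(2 + 10/19)/19 + 238 = (10/19)*(48/19) + 238 = 480/361 + 238 = 86398/361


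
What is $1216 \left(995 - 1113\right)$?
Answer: $-143488$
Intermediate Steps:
$1216 \left(995 - 1113\right) = 1216 \left(-118\right) = -143488$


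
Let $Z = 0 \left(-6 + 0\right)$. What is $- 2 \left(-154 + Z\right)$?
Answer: $308$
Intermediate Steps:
$Z = 0$ ($Z = 0 \left(-6\right) = 0$)
$- 2 \left(-154 + Z\right) = - 2 \left(-154 + 0\right) = \left(-2\right) \left(-154\right) = 308$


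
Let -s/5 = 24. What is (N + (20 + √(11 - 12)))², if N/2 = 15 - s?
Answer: (290 + I)² ≈ 84099.0 + 580.0*I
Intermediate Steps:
s = -120 (s = -5*24 = -120)
N = 270 (N = 2*(15 - 1*(-120)) = 2*(15 + 120) = 2*135 = 270)
(N + (20 + √(11 - 12)))² = (270 + (20 + √(11 - 12)))² = (270 + (20 + √(-1)))² = (270 + (20 + I))² = (290 + I)²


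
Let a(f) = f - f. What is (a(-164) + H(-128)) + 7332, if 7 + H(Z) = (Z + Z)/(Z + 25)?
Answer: 754731/103 ≈ 7327.5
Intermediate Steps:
a(f) = 0
H(Z) = -7 + 2*Z/(25 + Z) (H(Z) = -7 + (Z + Z)/(Z + 25) = -7 + (2*Z)/(25 + Z) = -7 + 2*Z/(25 + Z))
(a(-164) + H(-128)) + 7332 = (0 + 5*(-35 - 1*(-128))/(25 - 128)) + 7332 = (0 + 5*(-35 + 128)/(-103)) + 7332 = (0 + 5*(-1/103)*93) + 7332 = (0 - 465/103) + 7332 = -465/103 + 7332 = 754731/103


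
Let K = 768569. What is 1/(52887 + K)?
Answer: 1/821456 ≈ 1.2174e-6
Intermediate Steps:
1/(52887 + K) = 1/(52887 + 768569) = 1/821456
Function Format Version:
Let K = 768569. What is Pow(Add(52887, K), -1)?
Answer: Rational(1, 821456) ≈ 1.2174e-6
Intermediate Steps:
Pow(Add(52887, K), -1) = Pow(Add(52887, 768569), -1) = Pow(821456, -1) = Rational(1, 821456)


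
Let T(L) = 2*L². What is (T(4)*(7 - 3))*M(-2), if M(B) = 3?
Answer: 384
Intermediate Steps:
(T(4)*(7 - 3))*M(-2) = ((2*4²)*(7 - 3))*3 = ((2*16)*4)*3 = (32*4)*3 = 128*3 = 384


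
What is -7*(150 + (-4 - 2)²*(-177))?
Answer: 43554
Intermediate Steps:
-7*(150 + (-4 - 2)²*(-177)) = -7*(150 + (-6)²*(-177)) = -7*(150 + 36*(-177)) = -7*(150 - 6372) = -7*(-6222) = 43554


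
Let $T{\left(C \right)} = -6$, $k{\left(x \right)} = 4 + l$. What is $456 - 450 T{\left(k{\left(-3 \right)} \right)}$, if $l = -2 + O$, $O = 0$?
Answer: $3156$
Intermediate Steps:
$l = -2$ ($l = -2 + 0 = -2$)
$k{\left(x \right)} = 2$ ($k{\left(x \right)} = 4 - 2 = 2$)
$456 - 450 T{\left(k{\left(-3 \right)} \right)} = 456 - -2700 = 456 + 2700 = 3156$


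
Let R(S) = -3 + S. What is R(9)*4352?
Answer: 26112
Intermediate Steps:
R(9)*4352 = (-3 + 9)*4352 = 6*4352 = 26112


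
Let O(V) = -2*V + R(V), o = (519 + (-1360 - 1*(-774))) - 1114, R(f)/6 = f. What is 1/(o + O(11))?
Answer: -1/1137 ≈ -0.00087951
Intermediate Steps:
R(f) = 6*f
o = -1181 (o = (519 + (-1360 + 774)) - 1114 = (519 - 586) - 1114 = -67 - 1114 = -1181)
O(V) = 4*V (O(V) = -2*V + 6*V = 4*V)
1/(o + O(11)) = 1/(-1181 + 4*11) = 1/(-1181 + 44) = 1/(-1137) = -1/1137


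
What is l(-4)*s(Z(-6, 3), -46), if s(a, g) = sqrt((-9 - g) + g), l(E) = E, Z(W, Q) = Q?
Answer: -12*I ≈ -12.0*I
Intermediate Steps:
s(a, g) = 3*I (s(a, g) = sqrt(-9) = 3*I)
l(-4)*s(Z(-6, 3), -46) = -12*I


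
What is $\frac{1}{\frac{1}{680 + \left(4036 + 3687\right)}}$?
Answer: $8403$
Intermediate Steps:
$\frac{1}{\frac{1}{680 + \left(4036 + 3687\right)}} = \frac{1}{\frac{1}{680 + 7723}} = \frac{1}{\frac{1}{8403}} = 8403$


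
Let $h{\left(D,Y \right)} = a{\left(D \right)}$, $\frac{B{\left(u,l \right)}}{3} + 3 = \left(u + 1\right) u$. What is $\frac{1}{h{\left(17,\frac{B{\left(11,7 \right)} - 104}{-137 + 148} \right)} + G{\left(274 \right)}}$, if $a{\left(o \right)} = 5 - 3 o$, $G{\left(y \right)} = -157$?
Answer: $- \frac{1}{203} \approx -0.0049261$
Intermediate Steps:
$B{\left(u,l \right)} = -9 + 3 u \left(1 + u\right)$ ($B{\left(u,l \right)} = -9 + 3 \left(u + 1\right) u = -9 + 3 \left(1 + u\right) u = -9 + 3 u \left(1 + u\right)$)
$h{\left(D,Y \right)} = 5 - 3 D$
$\frac{1}{h{\left(17,\frac{B{\left(11,7 \right)} - 104}{-137 + 148} \right)} + G{\left(274 \right)}} = \frac{1}{\left(5 - 51\right) - 157} = \frac{1}{-46 - 157} = \frac{1}{-203} = - \frac{1}{203}$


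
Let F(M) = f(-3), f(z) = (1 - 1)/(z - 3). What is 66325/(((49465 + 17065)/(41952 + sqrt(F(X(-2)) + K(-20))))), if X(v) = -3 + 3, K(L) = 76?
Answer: 278246640/6653 + 13265*sqrt(19)/6653 ≈ 41831.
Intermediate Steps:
f(z) = 0 (f(z) = 0/(-3 + z) = 0)
X(v) = 0
F(M) = 0
66325/(((49465 + 17065)/(41952 + sqrt(F(X(-2)) + K(-20))))) = 66325/(((49465 + 17065)/(41952 + sqrt(0 + 76)))) = 66325/((66530/(41952 + sqrt(76)))) = 66325/((66530/(41952 + 2*sqrt(19)))) = 66325*(20976/33265 + sqrt(19)/33265) = 278246640/6653 + 13265*sqrt(19)/6653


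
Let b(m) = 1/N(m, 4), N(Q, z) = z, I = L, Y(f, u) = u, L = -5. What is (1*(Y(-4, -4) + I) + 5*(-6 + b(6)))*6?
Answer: -453/2 ≈ -226.50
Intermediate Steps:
I = -5
b(m) = ¼ (b(m) = 1/4 = 1*(¼) = ¼)
(1*(Y(-4, -4) + I) + 5*(-6 + b(6)))*6 = (1*(-4 - 5) + 5*(-6 + ¼))*6 = (1*(-9) + 5*(-23/4))*6 = (-9 - 115/4)*6 = -151/4*6 = -453/2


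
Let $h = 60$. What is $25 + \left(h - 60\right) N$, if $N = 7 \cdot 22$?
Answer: $25$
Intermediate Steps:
$N = 154$
$25 + \left(h - 60\right) N = 25 + \left(60 - 60\right) 154 = 25 + 0 \cdot 154 = 25 + 0 = 25$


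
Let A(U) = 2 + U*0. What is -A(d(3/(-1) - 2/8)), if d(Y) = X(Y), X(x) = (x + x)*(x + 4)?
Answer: -2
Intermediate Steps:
X(x) = 2*x*(4 + x) (X(x) = (2*x)*(4 + x) = 2*x*(4 + x))
d(Y) = 2*Y*(4 + Y)
A(U) = 2 (A(U) = 2 + 0 = 2)
-A(d(3/(-1) - 2/8)) = -1*2 = -2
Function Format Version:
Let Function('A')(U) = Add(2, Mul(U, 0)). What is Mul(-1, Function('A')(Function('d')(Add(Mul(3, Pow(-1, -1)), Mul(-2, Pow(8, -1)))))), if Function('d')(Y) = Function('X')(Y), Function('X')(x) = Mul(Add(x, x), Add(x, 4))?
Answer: -2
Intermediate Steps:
Function('X')(x) = Mul(2, x, Add(4, x)) (Function('X')(x) = Mul(Mul(2, x), Add(4, x)) = Mul(2, x, Add(4, x)))
Function('d')(Y) = Mul(2, Y, Add(4, Y))
Function('A')(U) = 2 (Function('A')(U) = Add(2, 0) = 2)
Mul(-1, Function('A')(Function('d')(Add(Mul(3, Pow(-1, -1)), Mul(-2, Pow(8, -1)))))) = Mul(-1, 2) = -2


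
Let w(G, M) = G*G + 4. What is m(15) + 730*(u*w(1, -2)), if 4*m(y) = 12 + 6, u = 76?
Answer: 554809/2 ≈ 2.7740e+5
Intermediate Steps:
w(G, M) = 4 + G**2 (w(G, M) = G**2 + 4 = 4 + G**2)
m(y) = 9/2 (m(y) = (12 + 6)/4 = (1/4)*18 = 9/2)
m(15) + 730*(u*w(1, -2)) = 9/2 + 730*(76*(4 + 1**2)) = 9/2 + 730*(76*(4 + 1)) = 9/2 + 730*(76*5) = 9/2 + 730*380 = 9/2 + 277400 = 554809/2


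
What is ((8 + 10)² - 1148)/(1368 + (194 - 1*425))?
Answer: -824/1137 ≈ -0.72471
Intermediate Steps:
((8 + 10)² - 1148)/(1368 + (194 - 1*425)) = (18² - 1148)/(1368 + (194 - 425)) = (324 - 1148)/(1368 - 231) = -824/1137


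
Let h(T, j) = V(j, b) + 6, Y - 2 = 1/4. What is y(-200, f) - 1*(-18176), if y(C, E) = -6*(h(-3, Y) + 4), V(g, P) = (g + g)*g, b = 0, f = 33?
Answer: 72221/4 ≈ 18055.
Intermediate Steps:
Y = 9/4 (Y = 2 + 1/4 = 2 + ¼ = 9/4 ≈ 2.2500)
V(g, P) = 2*g² (V(g, P) = (2*g)*g = 2*g²)
h(T, j) = 6 + 2*j² (h(T, j) = 2*j² + 6 = 6 + 2*j²)
y(C, E) = -483/4 (y(C, E) = -6*((6 + 2*(9/4)²) + 4) = -6*((6 + 2*(81/16)) + 4) = -6*((6 + 81/8) + 4) = -6*(129/8 + 4) = -6*161/8 = -483/4)
y(-200, f) - 1*(-18176) = -483/4 - 1*(-18176) = -483/4 + 18176 = 72221/4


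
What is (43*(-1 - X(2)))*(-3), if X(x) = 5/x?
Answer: 903/2 ≈ 451.50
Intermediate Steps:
(43*(-1 - X(2)))*(-3) = (43*(-1 - 5/2))*(-3) = (43*(-7/2))*(-3) = -301/2*(-3) = 903/2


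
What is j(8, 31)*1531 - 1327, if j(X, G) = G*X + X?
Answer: 390609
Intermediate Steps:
j(X, G) = X + G*X
j(8, 31)*1531 - 1327 = (8*(1 + 31))*1531 - 1327 = (8*32)*1531 - 1327 = 256*1531 - 1327 = 391936 - 1327 = 390609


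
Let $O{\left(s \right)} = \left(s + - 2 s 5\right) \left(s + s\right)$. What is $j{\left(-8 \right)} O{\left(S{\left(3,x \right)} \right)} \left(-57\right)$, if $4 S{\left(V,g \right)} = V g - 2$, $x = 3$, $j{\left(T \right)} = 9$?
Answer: $\frac{226233}{8} \approx 28279.0$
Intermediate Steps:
$S{\left(V,g \right)} = - \frac{1}{2} + \frac{V g}{4}$ ($S{\left(V,g \right)} = \frac{V g - 2}{4} = \frac{-2 + V g}{4} = - \frac{1}{2} + \frac{V g}{4}$)
$O{\left(s \right)} = - 18 s^{2}$ ($O{\left(s \right)} = \left(s - 10 s\right) 2 s = - 9 s 2 s = - 18 s^{2}$)
$j{\left(-8 \right)} O{\left(S{\left(3,x \right)} \right)} \left(-57\right) = 9 \left(- 18 \left(- \frac{1}{2} + \frac{1}{4} \cdot 3 \cdot 3\right)^{2}\right) \left(-57\right) = 9 \left(- 18 \left(- \frac{1}{2} + \frac{9}{4}\right)^{2}\right) \left(-57\right) = 9 \left(- 18 \left(\frac{7}{4}\right)^{2}\right) \left(-57\right) = 9 \left(\left(-18\right) \frac{49}{16}\right) \left(-57\right) = 9 \left(- \frac{441}{8}\right) \left(-57\right) = \left(- \frac{3969}{8}\right) \left(-57\right) = \frac{226233}{8}$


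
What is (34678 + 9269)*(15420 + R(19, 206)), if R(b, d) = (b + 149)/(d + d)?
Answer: 69801107994/103 ≈ 6.7768e+8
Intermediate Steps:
R(b, d) = (149 + b)/(2*d) (R(b, d) = (149 + b)/((2*d)) = (149 + b)*(1/(2*d)) = (149 + b)/(2*d))
(34678 + 9269)*(15420 + R(19, 206)) = (34678 + 9269)*(15420 + (½)*(149 + 19)/206) = 43947*(15420 + (½)*(1/206)*168) = 43947*(15420 + 42/103) = 43947*(1588302/103) = 69801107994/103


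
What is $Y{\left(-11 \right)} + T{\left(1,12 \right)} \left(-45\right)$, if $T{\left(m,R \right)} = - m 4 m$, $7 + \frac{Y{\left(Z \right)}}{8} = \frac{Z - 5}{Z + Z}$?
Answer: $\frac{1428}{11} \approx 129.82$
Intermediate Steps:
$Y{\left(Z \right)} = -56 + \frac{4 \left(-5 + Z\right)}{Z}$ ($Y{\left(Z \right)} = -56 + 8 \frac{Z - 5}{Z + Z} = -56 + 8 \frac{-5 + Z}{2 Z} = -56 + \frac{4 \left(-5 + Z\right)}{Z}$)
$T{\left(m,R \right)} = - 4 m^{2}$ ($T{\left(m,R \right)} = - 4 m m = - 4 m^{2}$)
$Y{\left(-11 \right)} + T{\left(1,12 \right)} \left(-45\right) = \left(-52 - \frac{20}{-11}\right) + - 4 \cdot 1^{2} \left(-45\right) = \left(-52 - - \frac{20}{11}\right) + \left(-4\right) 1 \left(-45\right) = \left(-52 + \frac{20}{11}\right) - -180 = - \frac{552}{11} + 180 = \frac{1428}{11}$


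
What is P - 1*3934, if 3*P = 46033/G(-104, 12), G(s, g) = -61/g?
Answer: -424106/61 ≈ -6952.6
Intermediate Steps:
P = -184132/61 (P = (46033/((-61/12)))/3 = (46033/((-61*1/12)))/3 = (46033/(-61/12))/3 = (46033*(-12/61))/3 = (⅓)*(-552396/61) = -184132/61 ≈ -3018.6)
P - 1*3934 = -184132/61 - 1*3934 = -184132/61 - 3934 = -424106/61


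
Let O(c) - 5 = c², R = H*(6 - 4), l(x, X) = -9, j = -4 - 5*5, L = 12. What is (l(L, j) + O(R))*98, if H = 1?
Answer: 0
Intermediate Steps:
j = -29 (j = -4 - 25 = -29)
R = 2 (R = 1*(6 - 4) = 1*2 = 2)
O(c) = 5 + c²
(l(L, j) + O(R))*98 = (-9 + (5 + 2²))*98 = (-9 + (5 + 4))*98 = (-9 + 9)*98 = 0*98 = 0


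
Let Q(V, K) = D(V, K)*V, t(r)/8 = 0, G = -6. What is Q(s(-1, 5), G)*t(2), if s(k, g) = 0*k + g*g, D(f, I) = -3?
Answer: 0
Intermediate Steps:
t(r) = 0 (t(r) = 8*0 = 0)
s(k, g) = g² (s(k, g) = 0 + g² = g²)
Q(V, K) = -3*V
Q(s(-1, 5), G)*t(2) = -3*5²*0 = -3*25*0 = -75*0 = 0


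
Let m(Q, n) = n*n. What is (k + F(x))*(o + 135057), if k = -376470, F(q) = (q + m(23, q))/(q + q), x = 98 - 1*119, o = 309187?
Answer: -167248981120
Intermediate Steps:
x = -21 (x = 98 - 119 = -21)
m(Q, n) = n**2
F(q) = (q + q**2)/(2*q) (F(q) = (q + q**2)/(q + q) = (q + q**2)/((2*q)) = (q + q**2)*(1/(2*q)) = (q + q**2)/(2*q))
(k + F(x))*(o + 135057) = (-376470 + (1/2 + (1/2)*(-21)))*(309187 + 135057) = (-376470 + (1/2 - 21/2))*444244 = (-376470 - 10)*444244 = -376480*444244 = -167248981120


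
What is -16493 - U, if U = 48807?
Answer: -65300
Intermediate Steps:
-16493 - U = -16493 - 1*48807 = -16493 - 48807 = -65300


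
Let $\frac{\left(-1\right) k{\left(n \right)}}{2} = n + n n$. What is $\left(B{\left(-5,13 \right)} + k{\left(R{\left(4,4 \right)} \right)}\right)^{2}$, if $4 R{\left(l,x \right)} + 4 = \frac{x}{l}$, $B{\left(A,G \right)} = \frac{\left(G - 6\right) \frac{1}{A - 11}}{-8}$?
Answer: $\frac{3025}{16384} \approx 0.18463$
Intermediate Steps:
$B{\left(A,G \right)} = - \frac{-6 + G}{8 \left(-11 + A\right)}$ ($B{\left(A,G \right)} = \frac{-6 + G}{-11 + A} \left(- \frac{1}{8}\right) = - \frac{-6 + G}{8 \left(-11 + A\right)}$)
$R{\left(l,x \right)} = -1 + \frac{x}{4 l}$ ($R{\left(l,x \right)} = -1 + \frac{x \frac{1}{l}}{4} = -1 + \frac{x}{4 l}$)
$k{\left(n \right)} = - 2 n - 2 n^{2}$ ($k{\left(n \right)} = - 2 \left(n + n n\right) = - 2 \left(n + n^{2}\right) = - 2 n - 2 n^{2}$)
$\left(B{\left(-5,13 \right)} + k{\left(R{\left(4,4 \right)} \right)}\right)^{2} = \left(\frac{6 - 13}{8 \left(-11 - 5\right)} - 2 \frac{\left(-1\right) 4 + \frac{1}{4} \cdot 4}{4} \left(1 + \frac{\left(-1\right) 4 + \frac{1}{4} \cdot 4}{4}\right)\right)^{2} = \left(\frac{6 - 13}{8 \left(-16\right)} - 2 \frac{-4 + 1}{4} \left(1 + \frac{-4 + 1}{4}\right)\right)^{2} = \left(\frac{1}{8} \left(- \frac{1}{16}\right) \left(-7\right) - 2 \cdot \frac{1}{4} \left(-3\right) \left(1 + \frac{1}{4} \left(-3\right)\right)\right)^{2} = \left(\frac{7}{128} - - \frac{3 \left(1 - \frac{3}{4}\right)}{2}\right)^{2} = \left(\frac{7}{128} - \left(- \frac{3}{2}\right) \frac{1}{4}\right)^{2} = \left(\frac{7}{128} + \frac{3}{8}\right)^{2} = \left(\frac{55}{128}\right)^{2} = \frac{3025}{16384}$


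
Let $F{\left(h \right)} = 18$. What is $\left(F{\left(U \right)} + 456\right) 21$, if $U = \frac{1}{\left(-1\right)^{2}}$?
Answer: $9954$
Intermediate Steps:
$U = 1$ ($U = 1^{-1} = 1$)
$\left(F{\left(U \right)} + 456\right) 21 = \left(18 + 456\right) 21 = 474 \cdot 21 = 9954$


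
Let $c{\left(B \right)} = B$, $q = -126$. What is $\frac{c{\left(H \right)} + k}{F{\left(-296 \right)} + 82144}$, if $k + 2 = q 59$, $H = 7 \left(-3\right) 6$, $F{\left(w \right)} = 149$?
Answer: $- \frac{7562}{82293} \approx -0.091891$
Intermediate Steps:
$H = -126$ ($H = \left(-21\right) 6 = -126$)
$k = -7436$ ($k = -2 - 7434 = -7436$)
$\frac{c{\left(H \right)} + k}{F{\left(-296 \right)} + 82144} = \frac{-126 - 7436}{149 + 82144} = - \frac{7562}{82293}$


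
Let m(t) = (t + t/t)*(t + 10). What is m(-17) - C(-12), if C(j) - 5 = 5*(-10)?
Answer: 157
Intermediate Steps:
m(t) = (1 + t)*(10 + t) (m(t) = (t + 1)*(10 + t) = (1 + t)*(10 + t))
C(j) = -45 (C(j) = 5 + 5*(-10) = 5 - 50 = -45)
m(-17) - C(-12) = (10 + (-17)² + 11*(-17)) - 1*(-45) = (10 + 289 - 187) + 45 = 112 + 45 = 157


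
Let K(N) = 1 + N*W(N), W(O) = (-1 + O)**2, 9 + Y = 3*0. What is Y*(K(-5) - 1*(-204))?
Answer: -225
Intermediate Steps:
Y = -9 (Y = -9 + 3*0 = -9 + 0 = -9)
K(N) = 1 + N*(-1 + N)**2
Y*(K(-5) - 1*(-204)) = -9*((1 - 5*(-1 - 5)**2) - 1*(-204)) = -9*((1 - 5*(-6)**2) + 204) = -9*((1 - 5*36) + 204) = -9*((1 - 180) + 204) = -9*(-179 + 204) = -9*25 = -225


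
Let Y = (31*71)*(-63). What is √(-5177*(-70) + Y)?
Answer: √223727 ≈ 473.00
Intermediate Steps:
Y = -138663 (Y = 2201*(-63) = -138663)
√(-5177*(-70) + Y) = √(-5177*(-70) - 138663) = √(362390 - 138663) = √223727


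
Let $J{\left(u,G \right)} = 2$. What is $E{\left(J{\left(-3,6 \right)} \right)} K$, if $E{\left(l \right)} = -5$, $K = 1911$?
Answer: $-9555$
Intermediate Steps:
$E{\left(J{\left(-3,6 \right)} \right)} K = \left(-5\right) 1911 = -9555$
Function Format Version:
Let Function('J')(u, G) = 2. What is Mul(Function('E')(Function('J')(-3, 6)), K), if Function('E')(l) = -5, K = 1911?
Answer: -9555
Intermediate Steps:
Mul(Function('E')(Function('J')(-3, 6)), K) = Mul(-5, 1911) = -9555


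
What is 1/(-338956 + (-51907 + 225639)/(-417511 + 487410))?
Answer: -69899/23692511712 ≈ -2.9503e-6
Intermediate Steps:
1/(-338956 + (-51907 + 225639)/(-417511 + 487410)) = 1/(-338956 + 173732/69899) = 1/(-23692511712/69899) = -69899/23692511712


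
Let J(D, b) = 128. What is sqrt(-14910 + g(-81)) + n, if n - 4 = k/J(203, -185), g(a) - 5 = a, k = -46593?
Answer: -46081/128 + I*sqrt(14986) ≈ -360.01 + 122.42*I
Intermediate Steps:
g(a) = 5 + a
n = -46081/128 (n = 4 - 46593/128 = -46081/128 ≈ -360.01)
sqrt(-14910 + g(-81)) + n = sqrt(-14910 + (5 - 81)) - 46081/128 = sqrt(-14910 - 76) - 46081/128 = sqrt(-14986) - 46081/128 = I*sqrt(14986) - 46081/128 = -46081/128 + I*sqrt(14986)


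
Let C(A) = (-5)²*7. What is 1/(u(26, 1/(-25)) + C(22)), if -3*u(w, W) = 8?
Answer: 3/517 ≈ 0.0058027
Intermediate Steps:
C(A) = 175 (C(A) = 25*7 = 175)
u(w, W) = -8/3 (u(w, W) = -⅓*8 = -8/3)
1/(u(26, 1/(-25)) + C(22)) = 1/(-8/3 + 175) = 1/(517/3) = 3/517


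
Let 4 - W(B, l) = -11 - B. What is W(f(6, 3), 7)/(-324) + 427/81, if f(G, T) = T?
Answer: 845/162 ≈ 5.2160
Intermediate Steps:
W(B, l) = 15 + B (W(B, l) = 4 - (-11 - B) = 4 + (11 + B) = 15 + B)
W(f(6, 3), 7)/(-324) + 427/81 = (15 + 3)/(-324) + 427/81 = 18*(-1/324) + 427*(1/81) = -1/18 + 427/81 = 845/162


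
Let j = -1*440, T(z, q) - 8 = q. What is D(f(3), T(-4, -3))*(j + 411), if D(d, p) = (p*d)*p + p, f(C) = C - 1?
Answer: -1595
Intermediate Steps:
T(z, q) = 8 + q
f(C) = -1 + C
j = -440
D(d, p) = p + d*p² (D(d, p) = (d*p)*p + p = d*p² + p = p + d*p²)
D(f(3), T(-4, -3))*(j + 411) = ((8 - 3)*(1 + (-1 + 3)*(8 - 3)))*(-440 + 411) = (5*(1 + 2*5))*(-29) = (5*(1 + 10))*(-29) = (5*11)*(-29) = 55*(-29) = -1595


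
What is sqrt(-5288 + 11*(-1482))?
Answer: I*sqrt(21590) ≈ 146.94*I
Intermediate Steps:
sqrt(-5288 + 11*(-1482)) = sqrt(-5288 - 16302) = sqrt(-21590) = I*sqrt(21590)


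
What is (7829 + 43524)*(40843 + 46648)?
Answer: 4492925323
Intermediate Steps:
(7829 + 43524)*(40843 + 46648) = 51353*87491 = 4492925323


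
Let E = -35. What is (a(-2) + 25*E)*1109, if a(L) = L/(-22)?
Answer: -10673016/11 ≈ -9.7027e+5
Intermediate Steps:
a(L) = -L/22 (a(L) = L*(-1/22) = -L/22)
(a(-2) + 25*E)*1109 = (-1/22*(-2) + 25*(-35))*1109 = (1/11 - 875)*1109 = -9624/11*1109 = -10673016/11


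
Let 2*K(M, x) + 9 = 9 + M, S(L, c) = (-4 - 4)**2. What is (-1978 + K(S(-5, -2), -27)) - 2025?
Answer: -3971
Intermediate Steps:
S(L, c) = 64 (S(L, c) = (-8)**2 = 64)
K(M, x) = M/2 (K(M, x) = -9/2 + (9 + M)/2 = -9/2 + (9/2 + M/2) = M/2)
(-1978 + K(S(-5, -2), -27)) - 2025 = (-1978 + (1/2)*64) - 2025 = (-1978 + 32) - 2025 = -1946 - 2025 = -3971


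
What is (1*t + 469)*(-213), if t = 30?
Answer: -106287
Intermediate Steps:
(1*t + 469)*(-213) = (1*30 + 469)*(-213) = (30 + 469)*(-213) = 499*(-213) = -106287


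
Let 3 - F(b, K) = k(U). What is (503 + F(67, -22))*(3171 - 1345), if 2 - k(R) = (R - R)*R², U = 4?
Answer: 920304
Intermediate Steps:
k(R) = 2 (k(R) = 2 - (R - R)*R² = 2 - 0*R² = 2 - 1*0 = 2 + 0 = 2)
F(b, K) = 1 (F(b, K) = 3 - 1*2 = 3 - 2 = 1)
(503 + F(67, -22))*(3171 - 1345) = (503 + 1)*(3171 - 1345) = 504*1826 = 920304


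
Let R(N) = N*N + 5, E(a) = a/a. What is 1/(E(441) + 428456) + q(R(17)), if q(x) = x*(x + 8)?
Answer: 38041840117/428457 ≈ 88788.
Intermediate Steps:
E(a) = 1
R(N) = 5 + N² (R(N) = N² + 5 = 5 + N²)
q(x) = x*(8 + x)
1/(E(441) + 428456) + q(R(17)) = 1/(1 + 428456) + (5 + 17²)*(8 + (5 + 17²)) = 1/428457 + (5 + 289)*(8 + (5 + 289)) = 1/428457 + 294*(8 + 294) = 1/428457 + 294*302 = 1/428457 + 88788 = 38041840117/428457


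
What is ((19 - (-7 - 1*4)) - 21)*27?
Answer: 243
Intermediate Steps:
((19 - (-7 - 1*4)) - 21)*27 = ((19 - (-7 - 4)) - 21)*27 = ((19 - 1*(-11)) - 21)*27 = ((19 + 11) - 21)*27 = (30 - 21)*27 = 9*27 = 243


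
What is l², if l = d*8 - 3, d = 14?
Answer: 11881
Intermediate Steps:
l = 109 (l = 14*8 - 3 = 112 - 3 = 109)
l² = 109² = 11881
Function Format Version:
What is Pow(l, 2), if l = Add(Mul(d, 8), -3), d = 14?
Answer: 11881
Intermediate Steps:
l = 109 (l = Add(Mul(14, 8), -3) = Add(112, -3) = 109)
Pow(l, 2) = Pow(109, 2) = 11881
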